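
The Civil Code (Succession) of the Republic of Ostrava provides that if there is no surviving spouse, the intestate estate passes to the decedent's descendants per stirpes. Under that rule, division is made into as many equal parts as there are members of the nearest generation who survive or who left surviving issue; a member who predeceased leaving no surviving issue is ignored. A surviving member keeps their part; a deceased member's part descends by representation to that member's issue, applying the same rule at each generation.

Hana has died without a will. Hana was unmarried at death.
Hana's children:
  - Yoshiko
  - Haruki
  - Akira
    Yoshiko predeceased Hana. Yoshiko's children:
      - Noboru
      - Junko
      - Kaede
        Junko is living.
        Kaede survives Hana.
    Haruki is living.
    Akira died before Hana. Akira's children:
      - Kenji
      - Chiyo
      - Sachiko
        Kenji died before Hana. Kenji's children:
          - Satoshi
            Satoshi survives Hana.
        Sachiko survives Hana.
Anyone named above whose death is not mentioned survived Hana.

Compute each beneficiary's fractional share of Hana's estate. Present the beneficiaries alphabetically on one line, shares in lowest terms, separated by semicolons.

There is no surviving spouse, so the entire estate passes to Hana's descendants per stirpes.
The estate is divided into 3 equal shares of 1/3 among Yoshiko, Haruki, Akira.
Yoshiko predeceased; the 1/3 allotted to Yoshiko's branch passes to Yoshiko's issue by representation.
The 1/3 is divided into 3 equal shares of 1/9 among Noboru, Junko, Kaede.
Noboru is living and takes 1/9.
Junko is living and takes 1/9.
Kaede is living and takes 1/9.
Haruki is living and takes 1/3.
Akira predeceased; the 1/3 allotted to Akira's branch passes to Akira's issue by representation.
The 1/3 is divided into 3 equal shares of 1/9 among Kenji, Chiyo, Sachiko.
Kenji predeceased; the 1/9 allotted to Kenji's branch passes to Kenji's issue by representation.
Satoshi is the sole taker at this level and receives the full 1/9.
Chiyo is living and takes 1/9.
Sachiko is living and takes 1/9.

Chiyo 1/9; Haruki 1/3; Junko 1/9; Kaede 1/9; Noboru 1/9; Sachiko 1/9; Satoshi 1/9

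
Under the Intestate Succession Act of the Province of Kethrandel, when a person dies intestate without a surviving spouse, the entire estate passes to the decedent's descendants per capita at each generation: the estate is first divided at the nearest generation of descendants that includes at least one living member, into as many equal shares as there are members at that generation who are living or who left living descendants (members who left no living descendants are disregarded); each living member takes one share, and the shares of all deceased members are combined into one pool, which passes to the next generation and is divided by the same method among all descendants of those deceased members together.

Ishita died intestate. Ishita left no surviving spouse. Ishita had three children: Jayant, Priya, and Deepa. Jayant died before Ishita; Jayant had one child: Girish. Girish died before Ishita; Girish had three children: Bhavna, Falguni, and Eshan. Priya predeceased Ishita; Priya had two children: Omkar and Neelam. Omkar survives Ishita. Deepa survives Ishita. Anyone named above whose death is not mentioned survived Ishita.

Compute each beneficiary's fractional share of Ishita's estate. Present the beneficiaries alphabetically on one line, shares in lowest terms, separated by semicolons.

Bhavna 2/27; Deepa 1/3; Eshan 2/27; Falguni 2/27; Neelam 2/9; Omkar 2/9

There is no surviving spouse, so the entire estate passes to Ishita's descendants per capita at each generation.
At generation 1 (Jayant, Priya, Deepa) there are 3 shares of (1)/3 = 1/3 each.
Living: Deepa — each takes 1/3.
Deceased: Jayant and Priya. Their combined 2/3 is pooled and carried to generation 2.
At generation 2 (Girish, Omkar, Neelam) there are 3 shares of (2/3)/3 = 2/9 each.
Living: Omkar and Neelam — each takes 2/9.
Deceased: Girish. That 2/9 share is carried to generation 3.
At generation 3 (Bhavna, Falguni, Eshan) there are 3 shares of (2/9)/3 = 2/27 each.
Living: Bhavna, Falguni, and Eshan — each takes 2/27.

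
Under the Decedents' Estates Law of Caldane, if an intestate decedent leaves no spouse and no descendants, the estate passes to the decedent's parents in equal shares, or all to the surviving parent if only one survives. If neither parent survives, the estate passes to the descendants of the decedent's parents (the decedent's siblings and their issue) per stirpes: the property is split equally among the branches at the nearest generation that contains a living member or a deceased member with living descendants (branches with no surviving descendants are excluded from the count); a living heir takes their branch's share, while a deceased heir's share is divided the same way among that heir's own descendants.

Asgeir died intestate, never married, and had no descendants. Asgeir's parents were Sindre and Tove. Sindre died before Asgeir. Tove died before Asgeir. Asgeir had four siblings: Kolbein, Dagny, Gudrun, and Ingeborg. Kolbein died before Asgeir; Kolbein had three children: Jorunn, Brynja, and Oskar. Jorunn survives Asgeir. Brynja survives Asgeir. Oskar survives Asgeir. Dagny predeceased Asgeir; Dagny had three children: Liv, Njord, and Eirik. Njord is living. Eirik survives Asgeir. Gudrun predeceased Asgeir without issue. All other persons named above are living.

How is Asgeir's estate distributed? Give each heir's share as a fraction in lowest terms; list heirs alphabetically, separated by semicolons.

Neither parent survives and there are no descendants, so the estate passes to Asgeir's siblings and their issue per stirpes.
Gudrun left no surviving issue, so that branch lapses and is disregarded.
The estate is divided into 3 equal shares of 1/3 among Kolbein, Dagny, Ingeborg.
Kolbein predeceased; the 1/3 allotted to Kolbein's branch passes to Kolbein's issue by representation.
The 1/3 is divided into 3 equal shares of 1/9 among Jorunn, Brynja, Oskar.
Jorunn is living and takes 1/9.
Brynja is living and takes 1/9.
Oskar is living and takes 1/9.
Dagny predeceased; the 1/3 allotted to Dagny's branch passes to Dagny's issue by representation.
The 1/3 is divided into 3 equal shares of 1/9 among Liv, Njord, Eirik.
Liv is living and takes 1/9.
Njord is living and takes 1/9.
Eirik is living and takes 1/9.
Ingeborg is living and takes 1/3.

Brynja 1/9; Eirik 1/9; Ingeborg 1/3; Jorunn 1/9; Liv 1/9; Njord 1/9; Oskar 1/9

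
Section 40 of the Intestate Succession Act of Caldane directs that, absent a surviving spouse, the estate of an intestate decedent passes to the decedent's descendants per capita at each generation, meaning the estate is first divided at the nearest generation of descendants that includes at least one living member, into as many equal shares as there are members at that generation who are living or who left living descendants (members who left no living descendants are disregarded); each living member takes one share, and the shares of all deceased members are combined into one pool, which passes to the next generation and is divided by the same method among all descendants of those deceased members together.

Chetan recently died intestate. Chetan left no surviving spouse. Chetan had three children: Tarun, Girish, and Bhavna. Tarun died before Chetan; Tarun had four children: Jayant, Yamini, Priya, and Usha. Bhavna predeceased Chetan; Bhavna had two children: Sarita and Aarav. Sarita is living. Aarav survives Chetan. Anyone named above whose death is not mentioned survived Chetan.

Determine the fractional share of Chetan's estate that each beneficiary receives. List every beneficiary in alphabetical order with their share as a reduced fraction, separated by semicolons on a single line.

Aarav 1/9; Girish 1/3; Jayant 1/9; Priya 1/9; Sarita 1/9; Usha 1/9; Yamini 1/9

There is no surviving spouse, so the entire estate passes to Chetan's descendants per capita at each generation.
At generation 1 (Tarun, Girish, Bhavna) there are 3 shares of (1)/3 = 1/3 each.
Living: Girish — each takes 1/3.
Deceased: Tarun and Bhavna. Their combined 2/3 is pooled and carried to generation 2.
At generation 2 (Jayant, Yamini, Priya, Usha, Sarita, Aarav) there are 6 shares of (2/3)/6 = 1/9 each.
Living: Jayant, Yamini, Priya, Usha, Sarita, and Aarav — each takes 1/9.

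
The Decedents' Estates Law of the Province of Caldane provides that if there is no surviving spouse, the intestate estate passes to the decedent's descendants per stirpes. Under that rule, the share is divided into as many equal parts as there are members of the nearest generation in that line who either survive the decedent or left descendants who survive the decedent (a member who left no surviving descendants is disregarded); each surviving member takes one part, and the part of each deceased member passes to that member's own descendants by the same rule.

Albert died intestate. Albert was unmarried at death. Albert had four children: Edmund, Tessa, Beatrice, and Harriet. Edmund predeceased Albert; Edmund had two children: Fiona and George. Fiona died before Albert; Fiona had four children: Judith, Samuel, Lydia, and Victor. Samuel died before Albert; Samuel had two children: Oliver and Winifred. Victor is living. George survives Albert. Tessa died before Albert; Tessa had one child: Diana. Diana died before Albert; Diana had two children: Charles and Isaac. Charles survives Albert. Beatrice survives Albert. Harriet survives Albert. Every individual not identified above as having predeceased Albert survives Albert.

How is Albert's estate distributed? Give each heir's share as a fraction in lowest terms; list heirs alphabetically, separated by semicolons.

There is no surviving spouse, so the entire estate passes to Albert's descendants per stirpes.
The estate is divided into 4 equal shares of 1/4 among Edmund, Tessa, Beatrice, Harriet.
Edmund predeceased; the 1/4 allotted to Edmund's branch passes to Edmund's issue by representation.
The 1/4 is divided into 2 equal shares of 1/8 among Fiona, George.
Fiona predeceased; the 1/8 allotted to Fiona's branch passes to Fiona's issue by representation.
The 1/8 is divided into 4 equal shares of 1/32 among Judith, Samuel, Lydia, Victor.
Judith is living and takes 1/32.
Samuel predeceased; the 1/32 allotted to Samuel's branch passes to Samuel's issue by representation.
The 1/32 is divided into 2 equal shares of 1/64 among Oliver, Winifred.
Oliver is living and takes 1/64.
Winifred is living and takes 1/64.
Lydia is living and takes 1/32.
Victor is living and takes 1/32.
George is living and takes 1/8.
Tessa predeceased; the 1/4 allotted to Tessa's branch passes to Tessa's issue by representation.
Diana's line is the sole branch at this level, so the full 1/4 passes to Diana's issue by representation.
The 1/4 is divided into 2 equal shares of 1/8 among Charles, Isaac.
Charles is living and takes 1/8.
Isaac is living and takes 1/8.
Beatrice is living and takes 1/4.
Harriet is living and takes 1/4.

Beatrice 1/4; Charles 1/8; George 1/8; Harriet 1/4; Isaac 1/8; Judith 1/32; Lydia 1/32; Oliver 1/64; Victor 1/32; Winifred 1/64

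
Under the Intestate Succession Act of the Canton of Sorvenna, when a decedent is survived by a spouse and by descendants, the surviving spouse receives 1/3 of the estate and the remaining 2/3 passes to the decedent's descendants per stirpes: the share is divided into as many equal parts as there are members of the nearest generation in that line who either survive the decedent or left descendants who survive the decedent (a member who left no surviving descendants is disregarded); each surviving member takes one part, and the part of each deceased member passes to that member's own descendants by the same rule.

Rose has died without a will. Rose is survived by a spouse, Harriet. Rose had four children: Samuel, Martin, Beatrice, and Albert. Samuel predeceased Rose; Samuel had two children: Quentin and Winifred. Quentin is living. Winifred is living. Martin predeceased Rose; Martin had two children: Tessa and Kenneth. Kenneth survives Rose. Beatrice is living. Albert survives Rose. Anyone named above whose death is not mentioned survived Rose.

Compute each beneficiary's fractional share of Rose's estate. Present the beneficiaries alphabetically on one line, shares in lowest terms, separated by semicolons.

Harriet, as surviving spouse, takes 1/3.
The remaining 2/3 passes to Rose's descendants per stirpes.
The 2/3 is divided into 4 equal shares of 1/6 among Samuel, Martin, Beatrice, Albert.
Samuel predeceased; the 1/6 allotted to Samuel's branch passes to Samuel's issue by representation.
The 1/6 is divided into 2 equal shares of 1/12 among Quentin, Winifred.
Quentin is living and takes 1/12.
Winifred is living and takes 1/12.
Martin predeceased; the 1/6 allotted to Martin's branch passes to Martin's issue by representation.
The 1/6 is divided into 2 equal shares of 1/12 among Tessa, Kenneth.
Tessa is living and takes 1/12.
Kenneth is living and takes 1/12.
Beatrice is living and takes 1/6.
Albert is living and takes 1/6.

Albert 1/6; Beatrice 1/6; Harriet 1/3; Kenneth 1/12; Quentin 1/12; Tessa 1/12; Winifred 1/12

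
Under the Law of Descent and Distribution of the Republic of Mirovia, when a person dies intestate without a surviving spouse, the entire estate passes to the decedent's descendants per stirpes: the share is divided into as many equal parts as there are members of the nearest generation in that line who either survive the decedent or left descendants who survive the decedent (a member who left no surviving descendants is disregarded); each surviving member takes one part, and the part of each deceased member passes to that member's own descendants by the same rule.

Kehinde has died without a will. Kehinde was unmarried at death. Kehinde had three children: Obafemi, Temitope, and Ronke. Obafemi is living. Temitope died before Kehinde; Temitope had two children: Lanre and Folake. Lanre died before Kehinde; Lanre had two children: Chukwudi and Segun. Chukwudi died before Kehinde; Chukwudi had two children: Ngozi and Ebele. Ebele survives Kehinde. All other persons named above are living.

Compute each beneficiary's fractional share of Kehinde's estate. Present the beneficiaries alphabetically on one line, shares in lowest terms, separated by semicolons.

Ebele 1/24; Folake 1/6; Ngozi 1/24; Obafemi 1/3; Ronke 1/3; Segun 1/12

There is no surviving spouse, so the entire estate passes to Kehinde's descendants per stirpes.
The estate is divided into 3 equal shares of 1/3 among Obafemi, Temitope, Ronke.
Obafemi is living and takes 1/3.
Temitope predeceased; the 1/3 allotted to Temitope's branch passes to Temitope's issue by representation.
The 1/3 is divided into 2 equal shares of 1/6 among Lanre, Folake.
Lanre predeceased; the 1/6 allotted to Lanre's branch passes to Lanre's issue by representation.
The 1/6 is divided into 2 equal shares of 1/12 among Chukwudi, Segun.
Chukwudi predeceased; the 1/12 allotted to Chukwudi's branch passes to Chukwudi's issue by representation.
The 1/12 is divided into 2 equal shares of 1/24 among Ngozi, Ebele.
Ngozi is living and takes 1/24.
Ebele is living and takes 1/24.
Segun is living and takes 1/12.
Folake is living and takes 1/6.
Ronke is living and takes 1/3.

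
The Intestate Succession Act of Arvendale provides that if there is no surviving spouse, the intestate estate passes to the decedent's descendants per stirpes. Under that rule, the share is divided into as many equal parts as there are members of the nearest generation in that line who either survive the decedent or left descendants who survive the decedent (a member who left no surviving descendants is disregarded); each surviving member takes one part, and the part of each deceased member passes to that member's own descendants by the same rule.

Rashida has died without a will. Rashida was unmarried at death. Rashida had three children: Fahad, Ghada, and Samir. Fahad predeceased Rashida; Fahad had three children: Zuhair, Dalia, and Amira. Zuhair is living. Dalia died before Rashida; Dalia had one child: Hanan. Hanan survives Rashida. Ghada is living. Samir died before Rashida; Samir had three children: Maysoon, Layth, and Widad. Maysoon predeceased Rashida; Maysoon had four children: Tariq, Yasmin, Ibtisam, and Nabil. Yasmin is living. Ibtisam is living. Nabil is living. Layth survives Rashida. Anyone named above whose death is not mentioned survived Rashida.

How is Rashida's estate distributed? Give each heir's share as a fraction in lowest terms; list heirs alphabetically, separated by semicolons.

Amira 1/9; Ghada 1/3; Hanan 1/9; Ibtisam 1/36; Layth 1/9; Nabil 1/36; Tariq 1/36; Widad 1/9; Yasmin 1/36; Zuhair 1/9

There is no surviving spouse, so the entire estate passes to Rashida's descendants per stirpes.
The estate is divided into 3 equal shares of 1/3 among Fahad, Ghada, Samir.
Fahad predeceased; the 1/3 allotted to Fahad's branch passes to Fahad's issue by representation.
The 1/3 is divided into 3 equal shares of 1/9 among Zuhair, Dalia, Amira.
Zuhair is living and takes 1/9.
Dalia predeceased; the 1/9 allotted to Dalia's branch passes to Dalia's issue by representation.
Hanan is the sole taker at this level and receives the full 1/9.
Amira is living and takes 1/9.
Ghada is living and takes 1/3.
Samir predeceased; the 1/3 allotted to Samir's branch passes to Samir's issue by representation.
The 1/3 is divided into 3 equal shares of 1/9 among Maysoon, Layth, Widad.
Maysoon predeceased; the 1/9 allotted to Maysoon's branch passes to Maysoon's issue by representation.
The 1/9 is divided into 4 equal shares of 1/36 among Tariq, Yasmin, Ibtisam, Nabil.
Tariq is living and takes 1/36.
Yasmin is living and takes 1/36.
Ibtisam is living and takes 1/36.
Nabil is living and takes 1/36.
Layth is living and takes 1/9.
Widad is living and takes 1/9.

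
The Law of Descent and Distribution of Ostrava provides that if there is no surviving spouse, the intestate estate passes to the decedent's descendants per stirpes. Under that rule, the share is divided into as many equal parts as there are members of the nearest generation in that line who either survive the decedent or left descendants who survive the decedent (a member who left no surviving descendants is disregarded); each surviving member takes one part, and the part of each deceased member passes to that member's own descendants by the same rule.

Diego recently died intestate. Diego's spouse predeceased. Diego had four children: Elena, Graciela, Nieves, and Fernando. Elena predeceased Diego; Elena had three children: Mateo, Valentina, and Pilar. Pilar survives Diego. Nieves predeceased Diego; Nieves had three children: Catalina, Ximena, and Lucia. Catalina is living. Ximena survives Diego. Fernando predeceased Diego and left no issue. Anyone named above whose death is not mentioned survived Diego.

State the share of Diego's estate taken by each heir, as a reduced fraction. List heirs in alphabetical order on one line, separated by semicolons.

Catalina 1/9; Graciela 1/3; Lucia 1/9; Mateo 1/9; Pilar 1/9; Valentina 1/9; Ximena 1/9

There is no surviving spouse, so the entire estate passes to Diego's descendants per stirpes.
Fernando left no surviving issue, so that branch lapses and is disregarded.
The estate is divided into 3 equal shares of 1/3 among Elena, Graciela, Nieves.
Elena predeceased; the 1/3 allotted to Elena's branch passes to Elena's issue by representation.
The 1/3 is divided into 3 equal shares of 1/9 among Mateo, Valentina, Pilar.
Mateo is living and takes 1/9.
Valentina is living and takes 1/9.
Pilar is living and takes 1/9.
Graciela is living and takes 1/3.
Nieves predeceased; the 1/3 allotted to Nieves's branch passes to Nieves's issue by representation.
The 1/3 is divided into 3 equal shares of 1/9 among Catalina, Ximena, Lucia.
Catalina is living and takes 1/9.
Ximena is living and takes 1/9.
Lucia is living and takes 1/9.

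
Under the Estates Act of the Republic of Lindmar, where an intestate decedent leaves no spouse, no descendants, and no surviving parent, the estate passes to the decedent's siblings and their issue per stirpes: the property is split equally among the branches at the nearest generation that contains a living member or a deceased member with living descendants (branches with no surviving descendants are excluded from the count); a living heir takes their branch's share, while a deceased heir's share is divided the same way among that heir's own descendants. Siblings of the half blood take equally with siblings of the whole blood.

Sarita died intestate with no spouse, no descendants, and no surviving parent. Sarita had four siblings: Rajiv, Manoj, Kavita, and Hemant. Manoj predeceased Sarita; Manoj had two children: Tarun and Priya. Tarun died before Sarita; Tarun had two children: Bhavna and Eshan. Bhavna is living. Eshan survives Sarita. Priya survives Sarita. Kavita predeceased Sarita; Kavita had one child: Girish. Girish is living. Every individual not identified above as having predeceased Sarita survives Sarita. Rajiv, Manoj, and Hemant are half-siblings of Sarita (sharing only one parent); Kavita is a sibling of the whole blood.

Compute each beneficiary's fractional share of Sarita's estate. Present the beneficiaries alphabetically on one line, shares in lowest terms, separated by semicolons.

Bhavna 1/16; Eshan 1/16; Girish 1/4; Hemant 1/4; Priya 1/8; Rajiv 1/4

No spouse, descendants, or parent survives, so the estate passes to Sarita's siblings per stirpes.
Half-blood and whole-blood siblings take equally under the stated rule.
The estate is divided into 4 equal shares of 1/4 among Rajiv, Manoj, Kavita, Hemant.
Rajiv is living and takes 1/4.
Manoj predeceased; the 1/4 allotted to Manoj's branch passes to Manoj's issue by representation.
The 1/4 is divided into 2 equal shares of 1/8 among Tarun, Priya.
Tarun predeceased; the 1/8 allotted to Tarun's branch passes to Tarun's issue by representation.
The 1/8 is divided into 2 equal shares of 1/16 among Bhavna, Eshan.
Bhavna is living and takes 1/16.
Eshan is living and takes 1/16.
Priya is living and takes 1/8.
Kavita predeceased; the 1/4 allotted to Kavita's branch passes to Kavita's issue by representation.
Girish is the sole taker at this level and receives the full 1/4.
Hemant is living and takes 1/4.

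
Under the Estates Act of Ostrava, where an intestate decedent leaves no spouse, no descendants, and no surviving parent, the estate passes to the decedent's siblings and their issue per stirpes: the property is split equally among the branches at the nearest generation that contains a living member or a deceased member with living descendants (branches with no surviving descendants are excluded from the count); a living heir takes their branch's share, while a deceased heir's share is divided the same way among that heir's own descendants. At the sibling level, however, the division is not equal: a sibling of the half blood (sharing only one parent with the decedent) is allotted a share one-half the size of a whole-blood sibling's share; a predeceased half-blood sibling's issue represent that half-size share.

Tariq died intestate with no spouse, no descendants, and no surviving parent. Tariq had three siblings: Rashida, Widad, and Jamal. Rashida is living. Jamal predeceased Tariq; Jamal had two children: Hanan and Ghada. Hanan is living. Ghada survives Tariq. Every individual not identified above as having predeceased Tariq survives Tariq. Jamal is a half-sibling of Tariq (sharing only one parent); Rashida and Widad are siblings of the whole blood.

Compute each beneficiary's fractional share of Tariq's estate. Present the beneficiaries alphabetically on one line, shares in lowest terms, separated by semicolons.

No spouse, descendants, or parent survives, so the estate passes to Tariq's siblings per stirpes.
Half-blood siblings count for one-half the weight of whole-blood siblings at the initial division.
Dividing 1 in proportion to weights (total weight 5/2): Rashida (weight 1) → 2/5; Widad (weight 1) → 2/5; Jamal (weight 1/2) → 1/5.
Rashida is living and takes 2/5.
Widad is living and takes 2/5.
Jamal predeceased; the 1/5 allotted to Jamal's branch passes to Jamal's issue by representation.
The 1/5 is divided into 2 equal shares of 1/10 among Hanan, Ghada.
Hanan is living and takes 1/10.
Ghada is living and takes 1/10.

Ghada 1/10; Hanan 1/10; Rashida 2/5; Widad 2/5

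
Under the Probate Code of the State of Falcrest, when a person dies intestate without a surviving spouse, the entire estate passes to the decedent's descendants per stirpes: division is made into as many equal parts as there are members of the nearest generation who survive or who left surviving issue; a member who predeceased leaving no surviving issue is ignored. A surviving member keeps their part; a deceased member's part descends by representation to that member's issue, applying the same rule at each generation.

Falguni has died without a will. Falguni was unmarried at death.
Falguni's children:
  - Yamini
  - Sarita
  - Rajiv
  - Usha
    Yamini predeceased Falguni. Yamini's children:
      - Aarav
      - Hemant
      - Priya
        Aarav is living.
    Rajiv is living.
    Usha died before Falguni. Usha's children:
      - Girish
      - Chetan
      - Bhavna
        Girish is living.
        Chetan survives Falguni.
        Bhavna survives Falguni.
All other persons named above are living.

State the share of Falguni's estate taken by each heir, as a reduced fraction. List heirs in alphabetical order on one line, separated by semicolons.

Aarav 1/12; Bhavna 1/12; Chetan 1/12; Girish 1/12; Hemant 1/12; Priya 1/12; Rajiv 1/4; Sarita 1/4

There is no surviving spouse, so the entire estate passes to Falguni's descendants per stirpes.
The estate is divided into 4 equal shares of 1/4 among Yamini, Sarita, Rajiv, Usha.
Yamini predeceased; the 1/4 allotted to Yamini's branch passes to Yamini's issue by representation.
The 1/4 is divided into 3 equal shares of 1/12 among Aarav, Hemant, Priya.
Aarav is living and takes 1/12.
Hemant is living and takes 1/12.
Priya is living and takes 1/12.
Sarita is living and takes 1/4.
Rajiv is living and takes 1/4.
Usha predeceased; the 1/4 allotted to Usha's branch passes to Usha's issue by representation.
The 1/4 is divided into 3 equal shares of 1/12 among Girish, Chetan, Bhavna.
Girish is living and takes 1/12.
Chetan is living and takes 1/12.
Bhavna is living and takes 1/12.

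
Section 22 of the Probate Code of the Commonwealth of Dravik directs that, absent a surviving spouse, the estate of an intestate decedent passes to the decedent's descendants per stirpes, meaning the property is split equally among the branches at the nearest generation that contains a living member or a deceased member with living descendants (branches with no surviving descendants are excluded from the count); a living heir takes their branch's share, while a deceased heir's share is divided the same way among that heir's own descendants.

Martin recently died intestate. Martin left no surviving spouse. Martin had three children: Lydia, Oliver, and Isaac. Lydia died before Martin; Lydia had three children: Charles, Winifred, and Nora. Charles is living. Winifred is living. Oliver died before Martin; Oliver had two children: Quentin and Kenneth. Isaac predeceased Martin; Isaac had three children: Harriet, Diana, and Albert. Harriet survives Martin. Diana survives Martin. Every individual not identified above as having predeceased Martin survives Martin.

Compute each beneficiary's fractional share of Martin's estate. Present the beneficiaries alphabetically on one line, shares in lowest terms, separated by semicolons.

There is no surviving spouse, so the entire estate passes to Martin's descendants per stirpes.
The estate is divided into 3 equal shares of 1/3 among Lydia, Oliver, Isaac.
Lydia predeceased; the 1/3 allotted to Lydia's branch passes to Lydia's issue by representation.
The 1/3 is divided into 3 equal shares of 1/9 among Charles, Winifred, Nora.
Charles is living and takes 1/9.
Winifred is living and takes 1/9.
Nora is living and takes 1/9.
Oliver predeceased; the 1/3 allotted to Oliver's branch passes to Oliver's issue by representation.
The 1/3 is divided into 2 equal shares of 1/6 among Quentin, Kenneth.
Quentin is living and takes 1/6.
Kenneth is living and takes 1/6.
Isaac predeceased; the 1/3 allotted to Isaac's branch passes to Isaac's issue by representation.
The 1/3 is divided into 3 equal shares of 1/9 among Harriet, Diana, Albert.
Harriet is living and takes 1/9.
Diana is living and takes 1/9.
Albert is living and takes 1/9.

Albert 1/9; Charles 1/9; Diana 1/9; Harriet 1/9; Kenneth 1/6; Nora 1/9; Quentin 1/6; Winifred 1/9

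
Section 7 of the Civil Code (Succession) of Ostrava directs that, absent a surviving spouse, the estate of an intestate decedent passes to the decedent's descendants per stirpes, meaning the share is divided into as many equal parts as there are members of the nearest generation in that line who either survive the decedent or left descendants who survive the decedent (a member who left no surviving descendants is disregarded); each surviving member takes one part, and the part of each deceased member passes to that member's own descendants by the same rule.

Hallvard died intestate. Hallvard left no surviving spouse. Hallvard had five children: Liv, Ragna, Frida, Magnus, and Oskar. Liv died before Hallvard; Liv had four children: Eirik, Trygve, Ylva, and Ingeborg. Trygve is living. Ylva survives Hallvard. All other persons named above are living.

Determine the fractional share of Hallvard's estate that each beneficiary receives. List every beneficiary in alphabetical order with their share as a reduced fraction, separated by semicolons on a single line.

Eirik 1/20; Frida 1/5; Ingeborg 1/20; Magnus 1/5; Oskar 1/5; Ragna 1/5; Trygve 1/20; Ylva 1/20

There is no surviving spouse, so the entire estate passes to Hallvard's descendants per stirpes.
The estate is divided into 5 equal shares of 1/5 among Liv, Ragna, Frida, Magnus, Oskar.
Liv predeceased; the 1/5 allotted to Liv's branch passes to Liv's issue by representation.
The 1/5 is divided into 4 equal shares of 1/20 among Eirik, Trygve, Ylva, Ingeborg.
Eirik is living and takes 1/20.
Trygve is living and takes 1/20.
Ylva is living and takes 1/20.
Ingeborg is living and takes 1/20.
Ragna is living and takes 1/5.
Frida is living and takes 1/5.
Magnus is living and takes 1/5.
Oskar is living and takes 1/5.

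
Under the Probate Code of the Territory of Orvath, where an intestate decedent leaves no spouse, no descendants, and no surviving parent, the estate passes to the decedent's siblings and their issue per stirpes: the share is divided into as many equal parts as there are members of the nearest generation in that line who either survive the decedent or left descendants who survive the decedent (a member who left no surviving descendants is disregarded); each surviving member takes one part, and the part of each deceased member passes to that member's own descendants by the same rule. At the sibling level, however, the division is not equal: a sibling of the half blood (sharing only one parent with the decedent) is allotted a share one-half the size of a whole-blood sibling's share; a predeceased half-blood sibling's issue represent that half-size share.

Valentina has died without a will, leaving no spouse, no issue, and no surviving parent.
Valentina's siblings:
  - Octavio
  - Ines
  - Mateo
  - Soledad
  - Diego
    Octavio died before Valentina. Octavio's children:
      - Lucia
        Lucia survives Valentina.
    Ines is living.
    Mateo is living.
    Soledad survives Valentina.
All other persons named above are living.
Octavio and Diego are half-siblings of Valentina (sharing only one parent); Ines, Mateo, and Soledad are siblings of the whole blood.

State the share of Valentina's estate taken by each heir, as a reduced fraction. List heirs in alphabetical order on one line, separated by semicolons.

No spouse, descendants, or parent survives, so the estate passes to Valentina's siblings per stirpes.
Half-blood siblings count for one-half the weight of whole-blood siblings at the initial division.
Dividing 1 in proportion to weights (total weight 4): Octavio (weight 1/2) → 1/8; Ines (weight 1) → 1/4; Mateo (weight 1) → 1/4; Soledad (weight 1) → 1/4; Diego (weight 1/2) → 1/8.
Octavio predeceased; the 1/8 allotted to Octavio's branch passes to Octavio's issue by representation.
Lucia is the sole taker at this level and receives the full 1/8.
Ines is living and takes 1/4.
Mateo is living and takes 1/4.
Soledad is living and takes 1/4.
Diego is living and takes 1/8.

Diego 1/8; Ines 1/4; Lucia 1/8; Mateo 1/4; Soledad 1/4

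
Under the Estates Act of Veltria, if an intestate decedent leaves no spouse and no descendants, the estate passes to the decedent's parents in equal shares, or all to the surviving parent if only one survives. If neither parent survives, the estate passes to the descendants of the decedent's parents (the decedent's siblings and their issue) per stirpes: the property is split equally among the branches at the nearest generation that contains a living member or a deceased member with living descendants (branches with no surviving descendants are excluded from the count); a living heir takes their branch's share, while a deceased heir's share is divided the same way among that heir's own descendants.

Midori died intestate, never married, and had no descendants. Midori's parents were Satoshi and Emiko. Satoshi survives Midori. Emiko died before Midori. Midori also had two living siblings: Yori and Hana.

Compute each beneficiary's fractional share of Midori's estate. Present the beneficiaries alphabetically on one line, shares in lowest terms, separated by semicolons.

Satoshi 1

Only one parent, Satoshi, survives, so Satoshi takes the entire estate. The siblings take nothing because a surviving parent has priority.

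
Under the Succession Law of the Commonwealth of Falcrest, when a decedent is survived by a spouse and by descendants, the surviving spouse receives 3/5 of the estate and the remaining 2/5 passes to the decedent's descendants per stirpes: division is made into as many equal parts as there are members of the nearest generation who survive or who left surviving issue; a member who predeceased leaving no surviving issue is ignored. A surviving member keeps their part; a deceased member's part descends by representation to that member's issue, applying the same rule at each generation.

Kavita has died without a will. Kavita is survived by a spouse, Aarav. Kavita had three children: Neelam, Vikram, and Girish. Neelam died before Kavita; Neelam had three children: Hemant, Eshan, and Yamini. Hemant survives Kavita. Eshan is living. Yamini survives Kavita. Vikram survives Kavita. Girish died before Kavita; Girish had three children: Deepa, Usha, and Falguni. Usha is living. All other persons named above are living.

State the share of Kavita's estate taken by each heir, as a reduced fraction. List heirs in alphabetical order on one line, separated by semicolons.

Aarav 3/5; Deepa 2/45; Eshan 2/45; Falguni 2/45; Hemant 2/45; Usha 2/45; Vikram 2/15; Yamini 2/45

Aarav, as surviving spouse, takes 3/5.
The remaining 2/5 passes to Kavita's descendants per stirpes.
The 2/5 is divided into 3 equal shares of 2/15 among Neelam, Vikram, Girish.
Neelam predeceased; the 2/15 allotted to Neelam's branch passes to Neelam's issue by representation.
The 2/15 is divided into 3 equal shares of 2/45 among Hemant, Eshan, Yamini.
Hemant is living and takes 2/45.
Eshan is living and takes 2/45.
Yamini is living and takes 2/45.
Vikram is living and takes 2/15.
Girish predeceased; the 2/15 allotted to Girish's branch passes to Girish's issue by representation.
The 2/15 is divided into 3 equal shares of 2/45 among Deepa, Usha, Falguni.
Deepa is living and takes 2/45.
Usha is living and takes 2/45.
Falguni is living and takes 2/45.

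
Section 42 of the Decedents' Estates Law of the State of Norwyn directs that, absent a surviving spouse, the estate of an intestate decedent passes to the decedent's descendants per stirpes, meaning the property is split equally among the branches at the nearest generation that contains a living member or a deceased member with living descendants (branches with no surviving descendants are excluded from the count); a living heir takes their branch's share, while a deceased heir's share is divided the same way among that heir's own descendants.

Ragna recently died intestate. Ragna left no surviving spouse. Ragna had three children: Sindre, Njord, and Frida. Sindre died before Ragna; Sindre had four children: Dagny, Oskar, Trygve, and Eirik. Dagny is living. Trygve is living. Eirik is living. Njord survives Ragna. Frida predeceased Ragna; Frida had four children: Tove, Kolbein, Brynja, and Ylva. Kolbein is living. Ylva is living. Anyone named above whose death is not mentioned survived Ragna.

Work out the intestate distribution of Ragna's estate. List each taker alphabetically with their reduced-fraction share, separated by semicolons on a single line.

Brynja 1/12; Dagny 1/12; Eirik 1/12; Kolbein 1/12; Njord 1/3; Oskar 1/12; Tove 1/12; Trygve 1/12; Ylva 1/12

There is no surviving spouse, so the entire estate passes to Ragna's descendants per stirpes.
The estate is divided into 3 equal shares of 1/3 among Sindre, Njord, Frida.
Sindre predeceased; the 1/3 allotted to Sindre's branch passes to Sindre's issue by representation.
The 1/3 is divided into 4 equal shares of 1/12 among Dagny, Oskar, Trygve, Eirik.
Dagny is living and takes 1/12.
Oskar is living and takes 1/12.
Trygve is living and takes 1/12.
Eirik is living and takes 1/12.
Njord is living and takes 1/3.
Frida predeceased; the 1/3 allotted to Frida's branch passes to Frida's issue by representation.
The 1/3 is divided into 4 equal shares of 1/12 among Tove, Kolbein, Brynja, Ylva.
Tove is living and takes 1/12.
Kolbein is living and takes 1/12.
Brynja is living and takes 1/12.
Ylva is living and takes 1/12.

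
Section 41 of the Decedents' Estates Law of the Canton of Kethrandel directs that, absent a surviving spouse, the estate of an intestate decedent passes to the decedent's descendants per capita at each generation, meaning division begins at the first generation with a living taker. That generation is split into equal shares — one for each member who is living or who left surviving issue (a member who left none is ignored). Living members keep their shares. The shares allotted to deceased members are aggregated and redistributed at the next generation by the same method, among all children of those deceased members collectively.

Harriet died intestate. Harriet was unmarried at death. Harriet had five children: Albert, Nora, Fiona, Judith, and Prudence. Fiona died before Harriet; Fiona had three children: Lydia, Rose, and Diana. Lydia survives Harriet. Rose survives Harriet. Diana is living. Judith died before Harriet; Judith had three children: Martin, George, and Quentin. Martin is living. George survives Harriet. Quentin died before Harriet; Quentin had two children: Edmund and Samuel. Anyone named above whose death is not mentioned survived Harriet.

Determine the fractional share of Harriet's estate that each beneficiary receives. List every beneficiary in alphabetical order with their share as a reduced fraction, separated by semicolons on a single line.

There is no surviving spouse, so the entire estate passes to Harriet's descendants per capita at each generation.
At generation 1 (Albert, Nora, Fiona, Judith, Prudence) there are 5 shares of (1)/5 = 1/5 each.
Living: Albert, Nora, and Prudence — each takes 1/5.
Deceased: Fiona and Judith. Their combined 2/5 is pooled and carried to generation 2.
At generation 2 (Lydia, Rose, Diana, Martin, George, Quentin) there are 6 shares of (2/5)/6 = 1/15 each.
Living: Lydia, Rose, Diana, Martin, and George — each takes 1/15.
Deceased: Quentin. That 1/15 share is carried to generation 3.
At generation 3 (Edmund, Samuel) there are 2 shares of (1/15)/2 = 1/30 each.
Living: Edmund and Samuel — each takes 1/30.

Albert 1/5; Diana 1/15; Edmund 1/30; George 1/15; Lydia 1/15; Martin 1/15; Nora 1/5; Prudence 1/5; Rose 1/15; Samuel 1/30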